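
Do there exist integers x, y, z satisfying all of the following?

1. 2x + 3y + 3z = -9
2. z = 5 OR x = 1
Yes

Take x = -12, y = 0, z = 5. Substituting into each constraint:
  (1) 2(-12) + 3(0) + 3(5) = -9 ✓
  (2) z = 5, target 5 ✓ (first branch holds)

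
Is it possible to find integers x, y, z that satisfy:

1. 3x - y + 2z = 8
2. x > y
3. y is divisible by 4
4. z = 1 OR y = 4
Yes

Take x = 2, y = 0, z = 1. Substituting into each constraint:
  (1) 3(2) + 0 + 2(1) = 8 ✓
  (2) 2 > 0 ✓
  (3) 0 = 4 × 0, remainder 0 ✓
  (4) z = 1, target 1 ✓ (first branch holds)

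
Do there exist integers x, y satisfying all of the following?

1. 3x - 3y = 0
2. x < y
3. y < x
No

A contradictory subset is {x < y, y < x}. No integer assignment can satisfy these jointly:

  - x < y: bounds one variable relative to another variable
  - y < x: bounds one variable relative to another variable

Direct contradiction: y > x and x > y cannot both hold.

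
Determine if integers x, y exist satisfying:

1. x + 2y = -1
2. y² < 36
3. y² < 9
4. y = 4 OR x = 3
Yes

Take x = 3, y = -2. Substituting into each constraint:
  (1) 3 + 2(-2) = -1 ✓
  (2) y² = (-2)² = 4, and 4 < 36 ✓
  (3) y² = (-2)² = 4, and 4 < 9 ✓
  (4) x = 3, target 3 ✓ (second branch holds)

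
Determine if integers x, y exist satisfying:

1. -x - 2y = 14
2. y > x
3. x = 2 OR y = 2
Yes

Take x = -18, y = 2. Substituting into each constraint:
  (1) 18 - 2(2) = 14 ✓
  (2) 2 > -18 ✓
  (3) y = 2, target 2 ✓ (second branch holds)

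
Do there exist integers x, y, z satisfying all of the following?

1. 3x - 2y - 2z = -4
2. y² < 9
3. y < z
Yes

Take x = -2, y = -1, z = 0. Substituting into each constraint:
  (1) 3(-2) - 2(-1) - 2(0) = -4 ✓
  (2) y² = (-1)² = 1, and 1 < 9 ✓
  (3) -1 < 0 ✓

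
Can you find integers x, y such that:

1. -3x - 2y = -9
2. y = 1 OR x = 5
Yes

Take x = 5, y = -3. Substituting into each constraint:
  (1) -3(5) - 2(-3) = -9 ✓
  (2) x = 5, target 5 ✓ (second branch holds)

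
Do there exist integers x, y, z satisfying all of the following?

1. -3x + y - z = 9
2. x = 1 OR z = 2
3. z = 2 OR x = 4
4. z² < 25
Yes

Take x = 0, y = 11, z = 2. Substituting into each constraint:
  (1) -3(0) + 11 + (-2) = 9 ✓
  (2) z = 2, target 2 ✓ (second branch holds)
  (3) z = 2, target 2 ✓ (first branch holds)
  (4) z² = (2)² = 4, and 4 < 25 ✓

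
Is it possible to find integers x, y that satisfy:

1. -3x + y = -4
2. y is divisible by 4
Yes

Take x = 4, y = 8. Substituting into each constraint:
  (1) -3(4) + 8 = -4 ✓
  (2) 8 = 4 × 2, remainder 0 ✓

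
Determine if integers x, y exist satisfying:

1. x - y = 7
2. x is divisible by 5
Yes

Take x = 0, y = -7. Substituting into each constraint:
  (1) 0 + 7 = 7 ✓
  (2) 0 = 5 × 0, remainder 0 ✓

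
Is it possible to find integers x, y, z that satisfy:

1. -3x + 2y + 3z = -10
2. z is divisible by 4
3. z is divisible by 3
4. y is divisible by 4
Yes

Take x = -2, y = -8, z = 0. Substituting into each constraint:
  (1) -3(-2) + 2(-8) + 3(0) = -10 ✓
  (2) 0 = 4 × 0, remainder 0 ✓
  (3) 0 = 3 × 0, remainder 0 ✓
  (4) -8 = 4 × -2, remainder 0 ✓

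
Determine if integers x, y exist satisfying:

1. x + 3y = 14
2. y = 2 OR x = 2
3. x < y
Yes

Take x = 2, y = 4. Substituting into each constraint:
  (1) 2 + 3(4) = 14 ✓
  (2) x = 2, target 2 ✓ (second branch holds)
  (3) 2 < 4 ✓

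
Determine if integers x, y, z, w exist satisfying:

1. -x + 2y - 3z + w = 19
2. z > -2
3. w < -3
Yes

Take x = 0, y = 12, z = 0, w = -5. Substituting into each constraint:
  (1) 0 + 2(12) - 3(0) + (-5) = 19 ✓
  (2) 0 > -2 ✓
  (3) -5 < -3 ✓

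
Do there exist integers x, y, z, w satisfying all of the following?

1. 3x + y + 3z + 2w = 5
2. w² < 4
Yes

Take x = 0, y = 5, z = 0, w = 0. Substituting into each constraint:
  (1) 3(0) + 5 + 3(0) + 2(0) = 5 ✓
  (2) w² = (0)² = 0, and 0 < 4 ✓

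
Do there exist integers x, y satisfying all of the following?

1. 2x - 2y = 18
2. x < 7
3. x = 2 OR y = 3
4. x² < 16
Yes

Take x = 2, y = -7. Substituting into each constraint:
  (1) 2(2) - 2(-7) = 18 ✓
  (2) 2 < 7 ✓
  (3) x = 2, target 2 ✓ (first branch holds)
  (4) x² = (2)² = 4, and 4 < 16 ✓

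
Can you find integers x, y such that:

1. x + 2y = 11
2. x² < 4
Yes

Take x = 1, y = 5. Substituting into each constraint:
  (1) 1 + 2(5) = 11 ✓
  (2) x² = (1)² = 1, and 1 < 4 ✓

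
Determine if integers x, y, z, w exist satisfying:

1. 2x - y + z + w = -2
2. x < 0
Yes

Take x = -1, y = 0, z = 0, w = 0. Substituting into each constraint:
  (1) 2(-1) + 0 + 0 + 0 = -2 ✓
  (2) -1 < 0 ✓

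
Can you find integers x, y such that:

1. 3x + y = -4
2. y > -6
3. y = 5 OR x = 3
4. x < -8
No

A contradictory subset is {3x + y = -4, y = 5 OR x = 3, x < -8}. No integer assignment can satisfy these jointly:

  - 3x + y = -4: is a linear equation tying the variables together
  - y = 5 OR x = 3: forces a choice: either y = 5 or x = 3
  - x < -8: bounds one variable relative to a constant

Split on the disjunction (y = 5 OR x = 3):
  • If y = 5: the equation forces x = -3, which contradicts the bound x ≤ -9.
  • If x = 3: this contradicts the bound x ≤ -9.
Both branches are infeasible, so the system has no integer solution.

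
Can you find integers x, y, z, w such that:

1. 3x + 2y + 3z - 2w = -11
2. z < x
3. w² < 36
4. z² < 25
Yes

Take x = -2, y = 2, z = -3, w = 0. Substituting into each constraint:
  (1) 3(-2) + 2(2) + 3(-3) - 2(0) = -11 ✓
  (2) -3 < -2 ✓
  (3) w² = (0)² = 0, and 0 < 36 ✓
  (4) z² = (-3)² = 9, and 9 < 25 ✓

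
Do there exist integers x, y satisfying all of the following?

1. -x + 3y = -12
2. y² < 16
Yes

Take x = 12, y = 0. Substituting into each constraint:
  (1) (-12) + 3(0) = -12 ✓
  (2) y² = (0)² = 0, and 0 < 16 ✓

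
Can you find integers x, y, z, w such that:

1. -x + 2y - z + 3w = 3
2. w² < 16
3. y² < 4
Yes

Take x = -3, y = 0, z = 0, w = 0. Substituting into each constraint:
  (1) 3 + 2(0) + 0 + 3(0) = 3 ✓
  (2) w² = (0)² = 0, and 0 < 16 ✓
  (3) y² = (0)² = 0, and 0 < 4 ✓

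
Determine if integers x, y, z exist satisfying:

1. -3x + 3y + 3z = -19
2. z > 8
No

Even the single constraint (-3x + 3y + 3z = -19) is infeasible over the integers.

  - -3x + 3y + 3z = -19: every term on the left is divisible by 3, so the LHS ≡ 0 (mod 3), but the RHS -19 is not — no integer solution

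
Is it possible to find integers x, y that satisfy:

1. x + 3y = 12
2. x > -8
Yes

Take x = 12, y = 0. Substituting into each constraint:
  (1) 12 + 3(0) = 12 ✓
  (2) 12 > -8 ✓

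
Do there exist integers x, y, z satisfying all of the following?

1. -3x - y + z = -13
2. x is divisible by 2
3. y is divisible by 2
Yes

Take x = 0, y = 0, z = -13. Substituting into each constraint:
  (1) -3(0) + 0 + (-13) = -13 ✓
  (2) 0 = 2 × 0, remainder 0 ✓
  (3) 0 = 2 × 0, remainder 0 ✓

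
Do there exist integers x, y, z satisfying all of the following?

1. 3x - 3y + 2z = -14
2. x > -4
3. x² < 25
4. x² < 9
Yes

Take x = -2, y = 0, z = -4. Substituting into each constraint:
  (1) 3(-2) - 3(0) + 2(-4) = -14 ✓
  (2) -2 > -4 ✓
  (3) x² = (-2)² = 4, and 4 < 25 ✓
  (4) x² = (-2)² = 4, and 4 < 9 ✓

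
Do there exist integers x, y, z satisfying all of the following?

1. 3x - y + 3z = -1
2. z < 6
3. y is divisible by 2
Yes

Take x = -1, y = -2, z = 0. Substituting into each constraint:
  (1) 3(-1) + 2 + 3(0) = -1 ✓
  (2) 0 < 6 ✓
  (3) -2 = 2 × -1, remainder 0 ✓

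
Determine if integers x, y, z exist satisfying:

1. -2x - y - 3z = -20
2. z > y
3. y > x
Yes

Take x = -2, y = 0, z = 8. Substituting into each constraint:
  (1) -2(-2) + 0 - 3(8) = -20 ✓
  (2) 8 > 0 ✓
  (3) 0 > -2 ✓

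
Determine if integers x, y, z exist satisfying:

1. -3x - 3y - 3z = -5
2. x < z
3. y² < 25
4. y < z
No

Even the single constraint (-3x - 3y - 3z = -5) is infeasible over the integers.

  - -3x - 3y - 3z = -5: every term on the left is divisible by 3, so the LHS ≡ 0 (mod 3), but the RHS -5 is not — no integer solution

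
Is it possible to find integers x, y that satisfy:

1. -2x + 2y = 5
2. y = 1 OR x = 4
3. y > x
No

Even the single constraint (-2x + 2y = 5) is infeasible over the integers.

  - -2x + 2y = 5: every term on the left is divisible by 2, so the LHS ≡ 0 (mod 2), but the RHS 5 is not — no integer solution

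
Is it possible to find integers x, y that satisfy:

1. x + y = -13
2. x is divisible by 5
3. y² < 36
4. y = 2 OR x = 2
Yes

Take x = -15, y = 2. Substituting into each constraint:
  (1) (-15) + 2 = -13 ✓
  (2) -15 = 5 × -3, remainder 0 ✓
  (3) y² = (2)² = 4, and 4 < 36 ✓
  (4) y = 2, target 2 ✓ (first branch holds)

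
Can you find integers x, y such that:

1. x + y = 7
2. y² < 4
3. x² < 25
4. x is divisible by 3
No

The full constraint system is jointly infeasible over the integers. Each constraint and what it forces:

  - x + y = 7: is a linear equation tying the variables together
  - y² < 4: restricts y to |y| ≤ 1
  - x² < 25: restricts x to |x| ≤ 4
  - x is divisible by 3: restricts x to multiples of 3

Range argument: with x ∈ [-4, 4], y ∈ [-1, 1], the left side of the equation is at most 5, but the right side is 7 > 5. No integer solution exists.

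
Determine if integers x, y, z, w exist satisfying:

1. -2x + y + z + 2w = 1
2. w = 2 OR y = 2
Yes

Take x = 1, y = 2, z = 1, w = 0. Substituting into each constraint:
  (1) -2(1) + 2 + 1 + 2(0) = 1 ✓
  (2) y = 2, target 2 ✓ (second branch holds)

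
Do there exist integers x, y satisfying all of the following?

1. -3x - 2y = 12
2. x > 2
Yes

Take x = 4, y = -12. Substituting into each constraint:
  (1) -3(4) - 2(-12) = 12 ✓
  (2) 4 > 2 ✓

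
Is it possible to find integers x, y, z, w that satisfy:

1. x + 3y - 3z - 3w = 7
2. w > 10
Yes

Take x = 1, y = 13, z = 0, w = 11. Substituting into each constraint:
  (1) 1 + 3(13) - 3(0) - 3(11) = 7 ✓
  (2) 11 > 10 ✓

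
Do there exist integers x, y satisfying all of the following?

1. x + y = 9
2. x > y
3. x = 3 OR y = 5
No

The full constraint system is jointly infeasible over the integers. Each constraint and what it forces:

  - x + y = 9: is a linear equation tying the variables together
  - x > y: bounds one variable relative to another variable
  - x = 3 OR y = 5: forces a choice: either x = 3 or y = 5

Split on the disjunction (x = 3 OR y = 5):
  • If x = 3: the equation forces y = 6, giving (x, y) = (3, 6), which violates x > y.
  • If y = 5: the equation forces x = 4, giving (y, x) = (5, 4), which violates x > y.
Both branches are infeasible, so the system has no integer solution.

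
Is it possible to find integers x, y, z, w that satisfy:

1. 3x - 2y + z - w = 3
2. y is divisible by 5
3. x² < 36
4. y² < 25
Yes

Take x = 0, y = 0, z = 3, w = 0. Substituting into each constraint:
  (1) 3(0) - 2(0) + 3 + 0 = 3 ✓
  (2) 0 = 5 × 0, remainder 0 ✓
  (3) x² = (0)² = 0, and 0 < 36 ✓
  (4) y² = (0)² = 0, and 0 < 25 ✓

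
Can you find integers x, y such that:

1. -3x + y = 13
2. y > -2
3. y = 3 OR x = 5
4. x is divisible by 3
No

A contradictory subset is {-3x + y = 13, y = 3 OR x = 5, x is divisible by 3}. No integer assignment can satisfy these jointly:

  - -3x + y = 13: is a linear equation tying the variables together
  - y = 3 OR x = 5: forces a choice: either y = 3 or x = 5
  - x is divisible by 3: restricts x to multiples of 3

Split on the disjunction (y = 3 OR x = 5):
  • If y = 3: with y = 3, writing x = 3x', every remaining term of the linear equation is divisible by 9, so the left side is ≡ 0 (mod 9); but the right side 10 ≡ 1 (mod 9). No integers can satisfy it.
  • If x = 5: this contradicts the divisibility constraint — 5 is not a multiple of 3.
Both branches are infeasible, so the system has no integer solution.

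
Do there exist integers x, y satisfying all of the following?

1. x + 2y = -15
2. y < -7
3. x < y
No

The full constraint system is jointly infeasible over the integers. Each constraint and what it forces:

  - x + 2y = -15: is a linear equation tying the variables together
  - y < -7: bounds one variable relative to a constant
  - x < y: bounds one variable relative to another variable

Propagating the comparison: x < y and y ≤ -8 give x ≤ -9. Range argument: with x ∈ [−∞, -9], y ∈ [−∞, -8], the left side of the equation is at most -25, but the right side is -15 > -25. No integer solution exists.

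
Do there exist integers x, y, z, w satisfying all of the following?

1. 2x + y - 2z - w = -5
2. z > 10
Yes

Take x = 0, y = 17, z = 11, w = 0. Substituting into each constraint:
  (1) 2(0) + 17 - 2(11) + 0 = -5 ✓
  (2) 11 > 10 ✓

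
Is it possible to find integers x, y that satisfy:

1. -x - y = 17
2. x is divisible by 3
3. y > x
Yes

Take x = -9, y = -8. Substituting into each constraint:
  (1) 9 + 8 = 17 ✓
  (2) -9 = 3 × -3, remainder 0 ✓
  (3) -8 > -9 ✓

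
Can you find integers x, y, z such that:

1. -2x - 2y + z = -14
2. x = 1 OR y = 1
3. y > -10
Yes

Take x = 1, y = 0, z = -12. Substituting into each constraint:
  (1) -2(1) - 2(0) + (-12) = -14 ✓
  (2) x = 1, target 1 ✓ (first branch holds)
  (3) 0 > -10 ✓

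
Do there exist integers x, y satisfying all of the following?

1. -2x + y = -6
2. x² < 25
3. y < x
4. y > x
No

A contradictory subset is {y < x, y > x}. No integer assignment can satisfy these jointly:

  - y < x: bounds one variable relative to another variable
  - y > x: bounds one variable relative to another variable

Direct contradiction: x > y and y > x cannot both hold.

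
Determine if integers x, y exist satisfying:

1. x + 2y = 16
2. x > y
Yes

Take x = 6, y = 5. Substituting into each constraint:
  (1) 6 + 2(5) = 16 ✓
  (2) 6 > 5 ✓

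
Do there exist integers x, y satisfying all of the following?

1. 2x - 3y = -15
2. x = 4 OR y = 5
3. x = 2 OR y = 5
Yes

Take x = 0, y = 5. Substituting into each constraint:
  (1) 2(0) - 3(5) = -15 ✓
  (2) y = 5, target 5 ✓ (second branch holds)
  (3) y = 5, target 5 ✓ (second branch holds)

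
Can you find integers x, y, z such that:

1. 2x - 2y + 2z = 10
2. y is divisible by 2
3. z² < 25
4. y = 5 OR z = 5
No

A contradictory subset is {y is divisible by 2, z² < 25, y = 5 OR z = 5}. No integer assignment can satisfy these jointly:

  - y is divisible by 2: restricts y to multiples of 2
  - z² < 25: restricts z to |z| ≤ 4
  - y = 5 OR z = 5: forces a choice: either y = 5 or z = 5

Split on the disjunction (y = 5 OR z = 5):
  • If y = 5: this contradicts the divisibility constraint — 5 is not a multiple of 2.
  • If z = 5: this contradicts z² < 25, which requires |z| ≤ 4.
Both branches are infeasible, so the system has no integer solution.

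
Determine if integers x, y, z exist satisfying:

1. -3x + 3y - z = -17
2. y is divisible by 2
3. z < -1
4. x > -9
Yes

Take x = 7, y = 0, z = -4. Substituting into each constraint:
  (1) -3(7) + 3(0) + 4 = -17 ✓
  (2) 0 = 2 × 0, remainder 0 ✓
  (3) -4 < -1 ✓
  (4) 7 > -9 ✓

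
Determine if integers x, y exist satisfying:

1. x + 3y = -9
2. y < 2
Yes

Take x = -9, y = 0. Substituting into each constraint:
  (1) (-9) + 3(0) = -9 ✓
  (2) 0 < 2 ✓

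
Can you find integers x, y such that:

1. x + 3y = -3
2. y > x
Yes

Take x = -3, y = 0. Substituting into each constraint:
  (1) (-3) + 3(0) = -3 ✓
  (2) 0 > -3 ✓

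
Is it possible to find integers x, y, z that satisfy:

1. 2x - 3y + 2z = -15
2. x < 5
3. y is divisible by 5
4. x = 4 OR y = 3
Yes

Take x = 4, y = 5, z = -4. Substituting into each constraint:
  (1) 2(4) - 3(5) + 2(-4) = -15 ✓
  (2) 4 < 5 ✓
  (3) 5 = 5 × 1, remainder 0 ✓
  (4) x = 4, target 4 ✓ (first branch holds)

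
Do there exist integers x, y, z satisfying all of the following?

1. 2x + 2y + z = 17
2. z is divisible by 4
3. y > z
No

A contradictory subset is {2x + 2y + z = 17, z is divisible by 4}. No integer assignment can satisfy these jointly:

  - 2x + 2y + z = 17: is a linear equation tying the variables together
  - z is divisible by 4: restricts z to multiples of 4

Modular obstruction: writing z = 4z', every remaining term of the linear equation is divisible by 2, so the left side is ≡ 0 (mod 2); but the right side 17 ≡ 1 (mod 2). No integers can satisfy it.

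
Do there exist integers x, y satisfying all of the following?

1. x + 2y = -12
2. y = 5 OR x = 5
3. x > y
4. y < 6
No

A contradictory subset is {x + 2y = -12, y = 5 OR x = 5, x > y}. No integer assignment can satisfy these jointly:

  - x + 2y = -12: is a linear equation tying the variables together
  - y = 5 OR x = 5: forces a choice: either y = 5 or x = 5
  - x > y: bounds one variable relative to another variable

Split on the disjunction (y = 5 OR x = 5):
  • If y = 5: the equation forces x = -22, giving (y, x) = (5, -22), which violates x > y.
  • If x = 5: with x = 5, every remaining term of the linear equation is divisible by 2, so the left side is ≡ 0 (mod 2); but the right side -17 ≡ 1 (mod 2). No integers can satisfy it.
Both branches are infeasible, so the system has no integer solution.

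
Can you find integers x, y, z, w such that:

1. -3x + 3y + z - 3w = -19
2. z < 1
Yes

Take x = 6, y = 0, z = -1, w = 0. Substituting into each constraint:
  (1) -3(6) + 3(0) + (-1) - 3(0) = -19 ✓
  (2) -1 < 1 ✓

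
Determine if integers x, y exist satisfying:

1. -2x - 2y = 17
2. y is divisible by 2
No

Even the single constraint (-2x - 2y = 17) is infeasible over the integers.

  - -2x - 2y = 17: every term on the left is divisible by 2, so the LHS ≡ 0 (mod 2), but the RHS 17 is not — no integer solution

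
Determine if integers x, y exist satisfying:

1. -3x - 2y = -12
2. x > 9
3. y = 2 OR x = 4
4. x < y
No

A contradictory subset is {-3x - 2y = -12, x > 9, x < y}. No integer assignment can satisfy these jointly:

  - -3x - 2y = -12: is a linear equation tying the variables together
  - x > 9: bounds one variable relative to a constant
  - x < y: bounds one variable relative to another variable

Propagating the comparison: y > x and x ≥ 10 give y ≥ 11. Range argument: with x ∈ [10, ∞], y ∈ [11, ∞], the left side of the equation is at most -52, but the right side is -12 > -52. No integer solution exists.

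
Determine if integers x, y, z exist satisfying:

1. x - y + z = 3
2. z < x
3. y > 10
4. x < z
No

A contradictory subset is {z < x, x < z}. No integer assignment can satisfy these jointly:

  - z < x: bounds one variable relative to another variable
  - x < z: bounds one variable relative to another variable

Direct contradiction: x > z and z > x cannot both hold.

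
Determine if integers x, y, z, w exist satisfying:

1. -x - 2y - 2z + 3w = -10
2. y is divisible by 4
Yes

Take x = 10, y = 0, z = 0, w = 0. Substituting into each constraint:
  (1) (-10) - 2(0) - 2(0) + 3(0) = -10 ✓
  (2) 0 = 4 × 0, remainder 0 ✓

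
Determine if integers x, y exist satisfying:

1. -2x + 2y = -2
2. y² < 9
Yes

Take x = 1, y = 0. Substituting into each constraint:
  (1) -2(1) + 2(0) = -2 ✓
  (2) y² = (0)² = 0, and 0 < 9 ✓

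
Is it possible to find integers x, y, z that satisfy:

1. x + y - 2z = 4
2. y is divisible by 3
Yes

Take x = 0, y = 0, z = -2. Substituting into each constraint:
  (1) 0 + 0 - 2(-2) = 4 ✓
  (2) 0 = 3 × 0, remainder 0 ✓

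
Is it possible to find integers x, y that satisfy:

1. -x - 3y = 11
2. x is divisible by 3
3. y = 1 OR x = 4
No

A contradictory subset is {-x - 3y = 11, x is divisible by 3}. No integer assignment can satisfy these jointly:

  - -x - 3y = 11: is a linear equation tying the variables together
  - x is divisible by 3: restricts x to multiples of 3

Modular obstruction: writing x = 3x', every remaining term of the linear equation is divisible by 3, so the left side is ≡ 0 (mod 3); but the right side 11 ≡ 2 (mod 3). No integers can satisfy it.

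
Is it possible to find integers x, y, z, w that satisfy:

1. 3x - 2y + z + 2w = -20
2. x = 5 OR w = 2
Yes

Take x = 6, y = 0, z = -42, w = 2. Substituting into each constraint:
  (1) 3(6) - 2(0) + (-42) + 2(2) = -20 ✓
  (2) w = 2, target 2 ✓ (second branch holds)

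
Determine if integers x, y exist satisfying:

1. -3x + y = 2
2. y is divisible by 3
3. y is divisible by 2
No

A contradictory subset is {-3x + y = 2, y is divisible by 3}. No integer assignment can satisfy these jointly:

  - -3x + y = 2: is a linear equation tying the variables together
  - y is divisible by 3: restricts y to multiples of 3

Modular obstruction: writing y = 3y', every remaining term of the linear equation is divisible by 3, so the left side is ≡ 0 (mod 3); but the right side 2 ≡ 2 (mod 3). No integers can satisfy it.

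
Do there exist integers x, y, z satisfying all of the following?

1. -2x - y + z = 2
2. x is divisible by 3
Yes

Take x = 0, y = -2, z = 0. Substituting into each constraint:
  (1) -2(0) + 2 + 0 = 2 ✓
  (2) 0 = 3 × 0, remainder 0 ✓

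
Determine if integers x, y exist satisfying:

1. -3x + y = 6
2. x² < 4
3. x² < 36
Yes

Take x = 0, y = 6. Substituting into each constraint:
  (1) -3(0) + 6 = 6 ✓
  (2) x² = (0)² = 0, and 0 < 4 ✓
  (3) x² = (0)² = 0, and 0 < 36 ✓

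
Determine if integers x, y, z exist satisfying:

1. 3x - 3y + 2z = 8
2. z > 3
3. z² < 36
Yes

Take x = 0, y = 0, z = 4. Substituting into each constraint:
  (1) 3(0) - 3(0) + 2(4) = 8 ✓
  (2) 4 > 3 ✓
  (3) z² = (4)² = 16, and 16 < 36 ✓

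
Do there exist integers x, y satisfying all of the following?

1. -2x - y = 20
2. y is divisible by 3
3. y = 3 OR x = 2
Yes

Take x = 2, y = -24. Substituting into each constraint:
  (1) -2(2) + 24 = 20 ✓
  (2) -24 = 3 × -8, remainder 0 ✓
  (3) x = 2, target 2 ✓ (second branch holds)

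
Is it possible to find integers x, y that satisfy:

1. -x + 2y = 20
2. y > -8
Yes

Take x = 0, y = 10. Substituting into each constraint:
  (1) 0 + 2(10) = 20 ✓
  (2) 10 > -8 ✓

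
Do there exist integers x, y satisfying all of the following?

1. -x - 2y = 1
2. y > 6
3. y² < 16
No

A contradictory subset is {y > 6, y² < 16}. No integer assignment can satisfy these jointly:

  - y > 6: bounds one variable relative to a constant
  - y² < 16: restricts y to |y| ≤ 3

Direct contradiction: the bounds on y require y ≥ 7 and y ≤ 3 simultaneously, which is empty.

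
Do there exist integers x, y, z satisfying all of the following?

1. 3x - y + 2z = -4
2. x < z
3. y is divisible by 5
Yes

Take x = -2, y = 0, z = 1. Substituting into each constraint:
  (1) 3(-2) + 0 + 2(1) = -4 ✓
  (2) -2 < 1 ✓
  (3) 0 = 5 × 0, remainder 0 ✓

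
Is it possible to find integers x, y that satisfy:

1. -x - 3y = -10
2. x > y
Yes

Take x = 4, y = 2. Substituting into each constraint:
  (1) (-4) - 3(2) = -10 ✓
  (2) 4 > 2 ✓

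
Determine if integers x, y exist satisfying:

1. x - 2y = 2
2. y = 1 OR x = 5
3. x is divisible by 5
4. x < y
No

A contradictory subset is {x - 2y = 2, y = 1 OR x = 5, x < y}. No integer assignment can satisfy these jointly:

  - x - 2y = 2: is a linear equation tying the variables together
  - y = 1 OR x = 5: forces a choice: either y = 1 or x = 5
  - x < y: bounds one variable relative to another variable

Split on the disjunction (y = 1 OR x = 5):
  • If y = 1: the equation forces x = 4, giving (y, x) = (1, 4), which violates y > x.
  • If x = 5: with x = 5, every remaining term of the linear equation is divisible by 2, so the left side is ≡ 0 (mod 2); but the right side -3 ≡ 1 (mod 2). No integers can satisfy it.
Both branches are infeasible, so the system has no integer solution.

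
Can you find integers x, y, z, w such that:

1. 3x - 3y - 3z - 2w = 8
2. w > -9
Yes

Take x = 0, y = -4, z = 0, w = 2. Substituting into each constraint:
  (1) 3(0) - 3(-4) - 3(0) - 2(2) = 8 ✓
  (2) 2 > -9 ✓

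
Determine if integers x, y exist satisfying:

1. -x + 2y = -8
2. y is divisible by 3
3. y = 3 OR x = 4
Yes

Take x = 14, y = 3. Substituting into each constraint:
  (1) (-14) + 2(3) = -8 ✓
  (2) 3 = 3 × 1, remainder 0 ✓
  (3) y = 3, target 3 ✓ (first branch holds)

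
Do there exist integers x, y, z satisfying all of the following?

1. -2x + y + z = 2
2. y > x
Yes

Take x = -1, y = 0, z = 0. Substituting into each constraint:
  (1) -2(-1) + 0 + 0 = 2 ✓
  (2) 0 > -1 ✓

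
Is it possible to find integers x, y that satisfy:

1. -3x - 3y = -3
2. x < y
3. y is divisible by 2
Yes

Take x = -1, y = 2. Substituting into each constraint:
  (1) -3(-1) - 3(2) = -3 ✓
  (2) -1 < 2 ✓
  (3) 2 = 2 × 1, remainder 0 ✓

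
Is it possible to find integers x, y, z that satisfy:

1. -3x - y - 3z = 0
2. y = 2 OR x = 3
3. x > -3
Yes

Take x = 3, y = 3, z = -4. Substituting into each constraint:
  (1) -3(3) + (-3) - 3(-4) = 0 ✓
  (2) x = 3, target 3 ✓ (second branch holds)
  (3) 3 > -3 ✓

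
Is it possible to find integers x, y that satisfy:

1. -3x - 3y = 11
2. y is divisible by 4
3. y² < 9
No

Even the single constraint (-3x - 3y = 11) is infeasible over the integers.

  - -3x - 3y = 11: every term on the left is divisible by 3, so the LHS ≡ 0 (mod 3), but the RHS 11 is not — no integer solution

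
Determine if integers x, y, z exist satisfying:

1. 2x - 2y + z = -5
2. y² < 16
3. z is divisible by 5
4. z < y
Yes

Take x = 52, y = 2, z = -105. Substituting into each constraint:
  (1) 2(52) - 2(2) + (-105) = -5 ✓
  (2) y² = (2)² = 4, and 4 < 16 ✓
  (3) -105 = 5 × -21, remainder 0 ✓
  (4) -105 < 2 ✓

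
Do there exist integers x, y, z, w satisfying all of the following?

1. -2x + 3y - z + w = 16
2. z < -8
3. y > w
Yes

Take x = 0, y = 1, z = -13, w = 0. Substituting into each constraint:
  (1) -2(0) + 3(1) + 13 + 0 = 16 ✓
  (2) -13 < -8 ✓
  (3) 1 > 0 ✓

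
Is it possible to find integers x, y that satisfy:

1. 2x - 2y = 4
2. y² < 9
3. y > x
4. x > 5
No

A contradictory subset is {2x - 2y = 4, y > x}. No integer assignment can satisfy these jointly:

  - 2x - 2y = 4: is a linear equation tying the variables together
  - y > x: bounds one variable relative to another variable

From the equation, x − y = 2, i.e. y − x = -2; but y > x requires y − x ≥ 1. Contradiction.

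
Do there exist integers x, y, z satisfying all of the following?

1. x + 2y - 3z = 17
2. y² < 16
Yes

Take x = 17, y = 0, z = 0. Substituting into each constraint:
  (1) 17 + 2(0) - 3(0) = 17 ✓
  (2) y² = (0)² = 0, and 0 < 16 ✓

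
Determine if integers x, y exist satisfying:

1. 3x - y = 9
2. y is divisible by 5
Yes

Take x = 3, y = 0. Substituting into each constraint:
  (1) 3(3) + 0 = 9 ✓
  (2) 0 = 5 × 0, remainder 0 ✓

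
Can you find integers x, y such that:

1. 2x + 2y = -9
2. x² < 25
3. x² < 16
No

Even the single constraint (2x + 2y = -9) is infeasible over the integers.

  - 2x + 2y = -9: every term on the left is divisible by 2, so the LHS ≡ 0 (mod 2), but the RHS -9 is not — no integer solution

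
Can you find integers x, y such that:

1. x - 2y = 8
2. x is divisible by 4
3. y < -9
Yes

Take x = -12, y = -10. Substituting into each constraint:
  (1) (-12) - 2(-10) = 8 ✓
  (2) -12 = 4 × -3, remainder 0 ✓
  (3) -10 < -9 ✓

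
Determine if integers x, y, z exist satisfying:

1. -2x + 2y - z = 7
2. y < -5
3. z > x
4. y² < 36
No

A contradictory subset is {y < -5, y² < 36}. No integer assignment can satisfy these jointly:

  - y < -5: bounds one variable relative to a constant
  - y² < 36: restricts y to |y| ≤ 5

Direct contradiction: the bounds on y require y ≥ -5 and y ≤ -6 simultaneously, which is empty.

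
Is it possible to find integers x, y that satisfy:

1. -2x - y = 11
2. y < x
Yes

Take x = -3, y = -5. Substituting into each constraint:
  (1) -2(-3) + 5 = 11 ✓
  (2) -5 < -3 ✓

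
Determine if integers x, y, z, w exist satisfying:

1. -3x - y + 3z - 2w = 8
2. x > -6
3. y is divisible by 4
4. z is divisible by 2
Yes

Take x = 0, y = 0, z = 0, w = -4. Substituting into each constraint:
  (1) -3(0) + 0 + 3(0) - 2(-4) = 8 ✓
  (2) 0 > -6 ✓
  (3) 0 = 4 × 0, remainder 0 ✓
  (4) 0 = 2 × 0, remainder 0 ✓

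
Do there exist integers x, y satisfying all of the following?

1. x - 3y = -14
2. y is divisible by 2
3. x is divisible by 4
Yes

Take x = -8, y = 2. Substituting into each constraint:
  (1) (-8) - 3(2) = -14 ✓
  (2) 2 = 2 × 1, remainder 0 ✓
  (3) -8 = 4 × -2, remainder 0 ✓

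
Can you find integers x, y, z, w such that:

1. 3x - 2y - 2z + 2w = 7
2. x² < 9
Yes

Take x = 1, y = 0, z = 0, w = 2. Substituting into each constraint:
  (1) 3(1) - 2(0) - 2(0) + 2(2) = 7 ✓
  (2) x² = (1)² = 1, and 1 < 9 ✓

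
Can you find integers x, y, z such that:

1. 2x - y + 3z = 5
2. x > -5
Yes

Take x = 3, y = 1, z = 0. Substituting into each constraint:
  (1) 2(3) + (-1) + 3(0) = 5 ✓
  (2) 3 > -5 ✓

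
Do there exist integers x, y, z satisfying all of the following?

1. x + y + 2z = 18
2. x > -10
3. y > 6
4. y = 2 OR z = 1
Yes

Take x = 0, y = 16, z = 1. Substituting into each constraint:
  (1) 0 + 16 + 2(1) = 18 ✓
  (2) 0 > -10 ✓
  (3) 16 > 6 ✓
  (4) z = 1, target 1 ✓ (second branch holds)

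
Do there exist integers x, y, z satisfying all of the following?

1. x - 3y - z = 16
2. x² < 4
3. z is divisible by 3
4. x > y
Yes

Take x = 1, y = 0, z = -15. Substituting into each constraint:
  (1) 1 - 3(0) + 15 = 16 ✓
  (2) x² = (1)² = 1, and 1 < 4 ✓
  (3) -15 = 3 × -5, remainder 0 ✓
  (4) 1 > 0 ✓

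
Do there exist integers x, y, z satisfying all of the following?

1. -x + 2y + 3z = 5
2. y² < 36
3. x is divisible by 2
Yes

Take x = 0, y = 1, z = 1. Substituting into each constraint:
  (1) 0 + 2(1) + 3(1) = 5 ✓
  (2) y² = (1)² = 1, and 1 < 36 ✓
  (3) 0 = 2 × 0, remainder 0 ✓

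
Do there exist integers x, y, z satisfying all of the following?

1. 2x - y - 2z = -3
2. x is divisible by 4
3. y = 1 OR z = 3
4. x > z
Yes

Take x = 4, y = 5, z = 3. Substituting into each constraint:
  (1) 2(4) + (-5) - 2(3) = -3 ✓
  (2) 4 = 4 × 1, remainder 0 ✓
  (3) z = 3, target 3 ✓ (second branch holds)
  (4) 4 > 3 ✓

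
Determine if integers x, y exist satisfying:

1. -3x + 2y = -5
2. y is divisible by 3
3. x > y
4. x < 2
No

A contradictory subset is {-3x + 2y = -5, y is divisible by 3}. No integer assignment can satisfy these jointly:

  - -3x + 2y = -5: is a linear equation tying the variables together
  - y is divisible by 3: restricts y to multiples of 3

Modular obstruction: writing y = 3y', every remaining term of the linear equation is divisible by 3, so the left side is ≡ 0 (mod 3); but the right side -5 ≡ 1 (mod 3). No integers can satisfy it.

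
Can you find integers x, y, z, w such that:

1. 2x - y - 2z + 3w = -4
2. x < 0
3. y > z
Yes

Take x = -3, y = 0, z = -1, w = 0. Substituting into each constraint:
  (1) 2(-3) + 0 - 2(-1) + 3(0) = -4 ✓
  (2) -3 < 0 ✓
  (3) 0 > -1 ✓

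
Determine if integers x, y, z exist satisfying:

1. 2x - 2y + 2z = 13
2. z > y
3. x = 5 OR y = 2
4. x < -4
No

Even the single constraint (2x - 2y + 2z = 13) is infeasible over the integers.

  - 2x - 2y + 2z = 13: every term on the left is divisible by 2, so the LHS ≡ 0 (mod 2), but the RHS 13 is not — no integer solution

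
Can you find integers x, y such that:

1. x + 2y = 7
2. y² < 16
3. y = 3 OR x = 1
Yes

Take x = 1, y = 3. Substituting into each constraint:
  (1) 1 + 2(3) = 7 ✓
  (2) y² = (3)² = 9, and 9 < 16 ✓
  (3) y = 3, target 3 ✓ (first branch holds)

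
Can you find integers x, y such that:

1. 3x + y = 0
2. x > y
Yes

Take x = 1, y = -3. Substituting into each constraint:
  (1) 3(1) + (-3) = 0 ✓
  (2) 1 > -3 ✓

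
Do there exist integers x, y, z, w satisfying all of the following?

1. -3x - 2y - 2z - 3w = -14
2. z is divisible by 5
Yes

Take x = 0, y = 1, z = 0, w = 4. Substituting into each constraint:
  (1) -3(0) - 2(1) - 2(0) - 3(4) = -14 ✓
  (2) 0 = 5 × 0, remainder 0 ✓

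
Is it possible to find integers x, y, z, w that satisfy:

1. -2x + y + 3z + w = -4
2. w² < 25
Yes

Take x = 0, y = 0, z = 0, w = -4. Substituting into each constraint:
  (1) -2(0) + 0 + 3(0) + (-4) = -4 ✓
  (2) w² = (-4)² = 16, and 16 < 25 ✓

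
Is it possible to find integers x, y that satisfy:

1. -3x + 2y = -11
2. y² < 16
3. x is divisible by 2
No

A contradictory subset is {-3x + 2y = -11, x is divisible by 2}. No integer assignment can satisfy these jointly:

  - -3x + 2y = -11: is a linear equation tying the variables together
  - x is divisible by 2: restricts x to multiples of 2

Modular obstruction: writing x = 2x', every remaining term of the linear equation is divisible by 2, so the left side is ≡ 0 (mod 2); but the right side -11 ≡ 1 (mod 2). No integers can satisfy it.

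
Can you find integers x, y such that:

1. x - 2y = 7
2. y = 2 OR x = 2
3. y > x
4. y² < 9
No

A contradictory subset is {x - 2y = 7, y = 2 OR x = 2, y > x}. No integer assignment can satisfy these jointly:

  - x - 2y = 7: is a linear equation tying the variables together
  - y = 2 OR x = 2: forces a choice: either y = 2 or x = 2
  - y > x: bounds one variable relative to another variable

Split on the disjunction (y = 2 OR x = 2):
  • If y = 2: the equation forces x = 11, giving (y, x) = (2, 11), which violates y > x.
  • If x = 2: with x = 2, every remaining term of the linear equation is divisible by 2, so the left side is ≡ 0 (mod 2); but the right side 5 ≡ 1 (mod 2). No integers can satisfy it.
Both branches are infeasible, so the system has no integer solution.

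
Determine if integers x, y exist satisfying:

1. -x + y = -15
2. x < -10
Yes

Take x = -11, y = -26. Substituting into each constraint:
  (1) 11 + (-26) = -15 ✓
  (2) -11 < -10 ✓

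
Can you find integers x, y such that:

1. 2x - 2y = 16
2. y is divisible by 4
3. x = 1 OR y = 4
Yes

Take x = 12, y = 4. Substituting into each constraint:
  (1) 2(12) - 2(4) = 16 ✓
  (2) 4 = 4 × 1, remainder 0 ✓
  (3) y = 4, target 4 ✓ (second branch holds)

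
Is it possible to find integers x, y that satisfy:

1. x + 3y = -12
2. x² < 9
Yes

Take x = 0, y = -4. Substituting into each constraint:
  (1) 0 + 3(-4) = -12 ✓
  (2) x² = (0)² = 0, and 0 < 9 ✓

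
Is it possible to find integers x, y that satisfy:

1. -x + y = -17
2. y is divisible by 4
Yes

Take x = 17, y = 0. Substituting into each constraint:
  (1) (-17) + 0 = -17 ✓
  (2) 0 = 4 × 0, remainder 0 ✓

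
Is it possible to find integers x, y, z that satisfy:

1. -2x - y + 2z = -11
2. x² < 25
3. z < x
Yes

Take x = 1, y = 9, z = 0. Substituting into each constraint:
  (1) -2(1) + (-9) + 2(0) = -11 ✓
  (2) x² = (1)² = 1, and 1 < 25 ✓
  (3) 0 < 1 ✓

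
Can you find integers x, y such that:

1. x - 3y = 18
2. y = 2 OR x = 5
Yes

Take x = 24, y = 2. Substituting into each constraint:
  (1) 24 - 3(2) = 18 ✓
  (2) y = 2, target 2 ✓ (first branch holds)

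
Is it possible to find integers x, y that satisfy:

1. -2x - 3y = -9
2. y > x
Yes

Take x = 0, y = 3. Substituting into each constraint:
  (1) -2(0) - 3(3) = -9 ✓
  (2) 3 > 0 ✓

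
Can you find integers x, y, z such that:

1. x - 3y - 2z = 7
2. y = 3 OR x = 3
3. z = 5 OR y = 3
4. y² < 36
Yes

Take x = 4, y = 3, z = -6. Substituting into each constraint:
  (1) 4 - 3(3) - 2(-6) = 7 ✓
  (2) y = 3, target 3 ✓ (first branch holds)
  (3) y = 3, target 3 ✓ (second branch holds)
  (4) y² = (3)² = 9, and 9 < 36 ✓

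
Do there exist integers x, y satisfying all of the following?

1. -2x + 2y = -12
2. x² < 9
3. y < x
Yes

Take x = 0, y = -6. Substituting into each constraint:
  (1) -2(0) + 2(-6) = -12 ✓
  (2) x² = (0)² = 0, and 0 < 9 ✓
  (3) -6 < 0 ✓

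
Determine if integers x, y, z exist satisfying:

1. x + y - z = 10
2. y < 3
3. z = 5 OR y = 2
Yes

Take x = 13, y = 2, z = 5. Substituting into each constraint:
  (1) 13 + 2 + (-5) = 10 ✓
  (2) 2 < 3 ✓
  (3) z = 5, target 5 ✓ (first branch holds)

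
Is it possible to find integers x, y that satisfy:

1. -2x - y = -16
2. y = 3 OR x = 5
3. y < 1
No

The full constraint system is jointly infeasible over the integers. Each constraint and what it forces:

  - -2x - y = -16: is a linear equation tying the variables together
  - y = 3 OR x = 5: forces a choice: either y = 3 or x = 5
  - y < 1: bounds one variable relative to a constant

Split on the disjunction (y = 3 OR x = 5):
  • If y = 3: this contradicts the bound y ≤ 0.
  • If x = 5: the equation forces y = 6, which contradicts the bound y ≤ 0.
Both branches are infeasible, so the system has no integer solution.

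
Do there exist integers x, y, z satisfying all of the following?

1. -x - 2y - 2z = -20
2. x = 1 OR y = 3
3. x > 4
Yes

Take x = 14, y = 3, z = 0. Substituting into each constraint:
  (1) (-14) - 2(3) - 2(0) = -20 ✓
  (2) y = 3, target 3 ✓ (second branch holds)
  (3) 14 > 4 ✓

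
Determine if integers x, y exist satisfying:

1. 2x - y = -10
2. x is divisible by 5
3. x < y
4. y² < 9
Yes

Take x = -5, y = 0. Substituting into each constraint:
  (1) 2(-5) + 0 = -10 ✓
  (2) -5 = 5 × -1, remainder 0 ✓
  (3) -5 < 0 ✓
  (4) y² = (0)² = 0, and 0 < 9 ✓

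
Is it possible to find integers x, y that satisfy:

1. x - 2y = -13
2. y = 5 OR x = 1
Yes

Take x = 1, y = 7. Substituting into each constraint:
  (1) 1 - 2(7) = -13 ✓
  (2) x = 1, target 1 ✓ (second branch holds)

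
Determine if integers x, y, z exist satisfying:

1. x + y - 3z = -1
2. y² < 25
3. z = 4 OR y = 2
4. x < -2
Yes

Take x = -3, y = 2, z = 0. Substituting into each constraint:
  (1) (-3) + 2 - 3(0) = -1 ✓
  (2) y² = (2)² = 4, and 4 < 25 ✓
  (3) y = 2, target 2 ✓ (second branch holds)
  (4) -3 < -2 ✓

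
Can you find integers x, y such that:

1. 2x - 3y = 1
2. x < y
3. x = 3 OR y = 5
No

The full constraint system is jointly infeasible over the integers. Each constraint and what it forces:

  - 2x - 3y = 1: is a linear equation tying the variables together
  - x < y: bounds one variable relative to another variable
  - x = 3 OR y = 5: forces a choice: either x = 3 or y = 5

Split on the disjunction (x = 3 OR y = 5):
  • If x = 3: with x = 3, every remaining term of the linear equation is divisible by 3, so the left side is ≡ 0 (mod 3); but the right side -5 ≡ 1 (mod 3). No integers can satisfy it.
  • If y = 5: the equation forces x = 8, giving (y, x) = (5, 8), which violates y > x.
Both branches are infeasible, so the system has no integer solution.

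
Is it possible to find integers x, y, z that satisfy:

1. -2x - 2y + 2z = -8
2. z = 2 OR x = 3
Yes

Take x = 3, y = 0, z = -1. Substituting into each constraint:
  (1) -2(3) - 2(0) + 2(-1) = -8 ✓
  (2) x = 3, target 3 ✓ (second branch holds)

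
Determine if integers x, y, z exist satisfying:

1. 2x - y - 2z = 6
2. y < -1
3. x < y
Yes

Take x = -3, y = -2, z = -5. Substituting into each constraint:
  (1) 2(-3) + 2 - 2(-5) = 6 ✓
  (2) -2 < -1 ✓
  (3) -3 < -2 ✓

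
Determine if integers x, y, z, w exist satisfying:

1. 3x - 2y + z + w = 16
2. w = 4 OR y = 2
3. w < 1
Yes

Take x = 0, y = 2, z = 20, w = 0. Substituting into each constraint:
  (1) 3(0) - 2(2) + 20 + 0 = 16 ✓
  (2) y = 2, target 2 ✓ (second branch holds)
  (3) 0 < 1 ✓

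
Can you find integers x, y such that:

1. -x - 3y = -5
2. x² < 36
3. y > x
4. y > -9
Yes

Take x = -1, y = 2. Substituting into each constraint:
  (1) 1 - 3(2) = -5 ✓
  (2) x² = (-1)² = 1, and 1 < 36 ✓
  (3) 2 > -1 ✓
  (4) 2 > -9 ✓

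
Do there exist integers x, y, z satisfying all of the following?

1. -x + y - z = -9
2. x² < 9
Yes

Take x = 0, y = -9, z = 0. Substituting into each constraint:
  (1) 0 + (-9) + 0 = -9 ✓
  (2) x² = (0)² = 0, and 0 < 9 ✓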